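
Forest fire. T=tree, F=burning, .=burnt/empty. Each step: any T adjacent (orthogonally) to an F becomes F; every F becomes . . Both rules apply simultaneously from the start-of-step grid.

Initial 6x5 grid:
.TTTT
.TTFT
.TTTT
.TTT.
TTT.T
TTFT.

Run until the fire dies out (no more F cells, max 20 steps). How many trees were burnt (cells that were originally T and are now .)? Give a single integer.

Answer: 20

Derivation:
Step 1: +7 fires, +2 burnt (F count now 7)
Step 2: +9 fires, +7 burnt (F count now 9)
Step 3: +4 fires, +9 burnt (F count now 4)
Step 4: +0 fires, +4 burnt (F count now 0)
Fire out after step 4
Initially T: 21, now '.': 29
Total burnt (originally-T cells now '.'): 20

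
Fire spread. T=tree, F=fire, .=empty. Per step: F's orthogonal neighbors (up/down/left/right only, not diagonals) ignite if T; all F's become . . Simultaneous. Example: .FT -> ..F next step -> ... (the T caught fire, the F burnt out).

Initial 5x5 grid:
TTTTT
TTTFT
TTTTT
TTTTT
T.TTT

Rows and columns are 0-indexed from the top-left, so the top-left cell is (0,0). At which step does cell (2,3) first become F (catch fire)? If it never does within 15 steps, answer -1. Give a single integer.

Step 1: cell (2,3)='F' (+4 fires, +1 burnt)
  -> target ignites at step 1
Step 2: cell (2,3)='.' (+6 fires, +4 burnt)
Step 3: cell (2,3)='.' (+6 fires, +6 burnt)
Step 4: cell (2,3)='.' (+5 fires, +6 burnt)
Step 5: cell (2,3)='.' (+1 fires, +5 burnt)
Step 6: cell (2,3)='.' (+1 fires, +1 burnt)
Step 7: cell (2,3)='.' (+0 fires, +1 burnt)
  fire out at step 7

1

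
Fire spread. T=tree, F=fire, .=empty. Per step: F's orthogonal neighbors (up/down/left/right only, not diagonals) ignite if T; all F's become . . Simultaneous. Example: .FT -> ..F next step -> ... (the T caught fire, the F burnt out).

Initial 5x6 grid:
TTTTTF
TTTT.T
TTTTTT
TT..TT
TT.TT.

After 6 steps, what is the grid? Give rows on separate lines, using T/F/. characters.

Step 1: 2 trees catch fire, 1 burn out
  TTTTF.
  TTTT.F
  TTTTTT
  TT..TT
  TT.TT.
Step 2: 2 trees catch fire, 2 burn out
  TTTF..
  TTTT..
  TTTTTF
  TT..TT
  TT.TT.
Step 3: 4 trees catch fire, 2 burn out
  TTF...
  TTTF..
  TTTTF.
  TT..TF
  TT.TT.
Step 4: 4 trees catch fire, 4 burn out
  TF....
  TTF...
  TTTF..
  TT..F.
  TT.TT.
Step 5: 4 trees catch fire, 4 burn out
  F.....
  TF....
  TTF...
  TT....
  TT.TF.
Step 6: 3 trees catch fire, 4 burn out
  ......
  F.....
  TF....
  TT....
  TT.F..

......
F.....
TF....
TT....
TT.F..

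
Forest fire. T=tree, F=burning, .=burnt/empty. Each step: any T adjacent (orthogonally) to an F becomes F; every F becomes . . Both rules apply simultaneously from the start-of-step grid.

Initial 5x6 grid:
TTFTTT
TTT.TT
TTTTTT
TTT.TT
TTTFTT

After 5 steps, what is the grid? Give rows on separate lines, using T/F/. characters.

Step 1: 5 trees catch fire, 2 burn out
  TF.FTT
  TTF.TT
  TTTTTT
  TTT.TT
  TTF.FT
Step 2: 8 trees catch fire, 5 burn out
  F...FT
  TF..TT
  TTFTTT
  TTF.FT
  TF...F
Step 3: 9 trees catch fire, 8 burn out
  .....F
  F...FT
  TF.FFT
  TF...F
  F.....
Step 4: 4 trees catch fire, 9 burn out
  ......
  .....F
  F....F
  F.....
  ......
Step 5: 0 trees catch fire, 4 burn out
  ......
  ......
  ......
  ......
  ......

......
......
......
......
......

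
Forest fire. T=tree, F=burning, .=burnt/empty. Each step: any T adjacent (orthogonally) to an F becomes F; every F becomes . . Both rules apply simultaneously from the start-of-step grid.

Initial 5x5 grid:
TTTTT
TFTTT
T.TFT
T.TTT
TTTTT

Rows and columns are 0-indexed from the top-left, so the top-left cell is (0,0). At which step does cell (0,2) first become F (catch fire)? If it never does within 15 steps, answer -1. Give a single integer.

Step 1: cell (0,2)='T' (+7 fires, +2 burnt)
Step 2: cell (0,2)='F' (+8 fires, +7 burnt)
  -> target ignites at step 2
Step 3: cell (0,2)='.' (+4 fires, +8 burnt)
Step 4: cell (0,2)='.' (+2 fires, +4 burnt)
Step 5: cell (0,2)='.' (+0 fires, +2 burnt)
  fire out at step 5

2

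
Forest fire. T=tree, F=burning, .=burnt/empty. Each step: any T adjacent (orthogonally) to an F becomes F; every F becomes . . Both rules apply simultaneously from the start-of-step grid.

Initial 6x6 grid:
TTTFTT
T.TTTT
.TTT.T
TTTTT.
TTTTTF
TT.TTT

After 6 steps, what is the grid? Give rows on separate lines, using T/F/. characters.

Step 1: 5 trees catch fire, 2 burn out
  TTF.FT
  T.TFTT
  .TTT.T
  TTTTT.
  TTTTF.
  TT.TTF
Step 2: 8 trees catch fire, 5 burn out
  TF...F
  T.F.FT
  .TTF.T
  TTTTF.
  TTTF..
  TT.TF.
Step 3: 6 trees catch fire, 8 burn out
  F.....
  T....F
  .TF..T
  TTTF..
  TTF...
  TT.F..
Step 4: 5 trees catch fire, 6 burn out
  ......
  F.....
  .F...F
  TTF...
  TF....
  TT....
Step 5: 3 trees catch fire, 5 burn out
  ......
  ......
  ......
  TF....
  F.....
  TF....
Step 6: 2 trees catch fire, 3 burn out
  ......
  ......
  ......
  F.....
  ......
  F.....

......
......
......
F.....
......
F.....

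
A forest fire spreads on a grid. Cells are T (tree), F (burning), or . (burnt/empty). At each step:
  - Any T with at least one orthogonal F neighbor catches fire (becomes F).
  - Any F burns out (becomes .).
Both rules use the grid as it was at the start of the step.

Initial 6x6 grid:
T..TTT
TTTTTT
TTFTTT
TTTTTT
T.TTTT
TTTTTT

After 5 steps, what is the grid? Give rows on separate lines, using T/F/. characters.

Step 1: 4 trees catch fire, 1 burn out
  T..TTT
  TTFTTT
  TF.FTT
  TTFTTT
  T.TTTT
  TTTTTT
Step 2: 7 trees catch fire, 4 burn out
  T..TTT
  TF.FTT
  F...FT
  TF.FTT
  T.FTTT
  TTTTTT
Step 3: 8 trees catch fire, 7 burn out
  T..FTT
  F...FT
  .....F
  F...FT
  T..FTT
  TTFTTT
Step 4: 8 trees catch fire, 8 burn out
  F...FT
  .....F
  ......
  .....F
  F...FT
  TF.FTT
Step 5: 4 trees catch fire, 8 burn out
  .....F
  ......
  ......
  ......
  .....F
  F...FT

.....F
......
......
......
.....F
F...FT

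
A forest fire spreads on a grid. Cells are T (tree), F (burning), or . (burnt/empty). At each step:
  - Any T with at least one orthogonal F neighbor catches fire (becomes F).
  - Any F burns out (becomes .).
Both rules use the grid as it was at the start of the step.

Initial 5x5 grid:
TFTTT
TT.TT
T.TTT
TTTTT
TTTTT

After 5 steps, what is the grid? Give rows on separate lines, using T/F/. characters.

Step 1: 3 trees catch fire, 1 burn out
  F.FTT
  TF.TT
  T.TTT
  TTTTT
  TTTTT
Step 2: 2 trees catch fire, 3 burn out
  ...FT
  F..TT
  T.TTT
  TTTTT
  TTTTT
Step 3: 3 trees catch fire, 2 burn out
  ....F
  ...FT
  F.TTT
  TTTTT
  TTTTT
Step 4: 3 trees catch fire, 3 burn out
  .....
  ....F
  ..TFT
  FTTTT
  TTTTT
Step 5: 5 trees catch fire, 3 burn out
  .....
  .....
  ..F.F
  .FTFT
  FTTTT

.....
.....
..F.F
.FTFT
FTTTT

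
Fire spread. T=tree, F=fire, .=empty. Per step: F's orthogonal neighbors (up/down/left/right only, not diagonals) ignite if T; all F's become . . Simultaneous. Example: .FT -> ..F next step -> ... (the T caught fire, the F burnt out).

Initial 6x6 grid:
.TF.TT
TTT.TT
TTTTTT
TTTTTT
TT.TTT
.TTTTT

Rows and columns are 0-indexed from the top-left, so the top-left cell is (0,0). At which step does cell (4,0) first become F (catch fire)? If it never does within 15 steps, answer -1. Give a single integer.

Step 1: cell (4,0)='T' (+2 fires, +1 burnt)
Step 2: cell (4,0)='T' (+2 fires, +2 burnt)
Step 3: cell (4,0)='T' (+4 fires, +2 burnt)
Step 4: cell (4,0)='T' (+4 fires, +4 burnt)
Step 5: cell (4,0)='T' (+6 fires, +4 burnt)
Step 6: cell (4,0)='F' (+7 fires, +6 burnt)
  -> target ignites at step 6
Step 7: cell (4,0)='.' (+4 fires, +7 burnt)
Step 8: cell (4,0)='.' (+1 fires, +4 burnt)
Step 9: cell (4,0)='.' (+0 fires, +1 burnt)
  fire out at step 9

6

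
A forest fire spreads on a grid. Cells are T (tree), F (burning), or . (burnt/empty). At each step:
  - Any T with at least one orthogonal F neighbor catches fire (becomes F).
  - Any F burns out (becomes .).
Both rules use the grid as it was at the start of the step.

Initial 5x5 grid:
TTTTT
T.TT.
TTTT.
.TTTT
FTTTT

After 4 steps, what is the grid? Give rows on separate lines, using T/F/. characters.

Step 1: 1 trees catch fire, 1 burn out
  TTTTT
  T.TT.
  TTTT.
  .TTTT
  .FTTT
Step 2: 2 trees catch fire, 1 burn out
  TTTTT
  T.TT.
  TTTT.
  .FTTT
  ..FTT
Step 3: 3 trees catch fire, 2 burn out
  TTTTT
  T.TT.
  TFTT.
  ..FTT
  ...FT
Step 4: 4 trees catch fire, 3 burn out
  TTTTT
  T.TT.
  F.FT.
  ...FT
  ....F

TTTTT
T.TT.
F.FT.
...FT
....F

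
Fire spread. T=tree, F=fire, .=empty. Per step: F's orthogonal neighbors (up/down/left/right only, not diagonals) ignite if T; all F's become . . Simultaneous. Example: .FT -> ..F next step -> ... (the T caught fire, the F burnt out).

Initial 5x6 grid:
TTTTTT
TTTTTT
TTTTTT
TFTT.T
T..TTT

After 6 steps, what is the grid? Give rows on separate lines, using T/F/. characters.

Step 1: 3 trees catch fire, 1 burn out
  TTTTTT
  TTTTTT
  TFTTTT
  F.FT.T
  T..TTT
Step 2: 5 trees catch fire, 3 burn out
  TTTTTT
  TFTTTT
  F.FTTT
  ...F.T
  F..TTT
Step 3: 5 trees catch fire, 5 burn out
  TFTTTT
  F.FTTT
  ...FTT
  .....T
  ...FTT
Step 4: 5 trees catch fire, 5 burn out
  F.FTTT
  ...FTT
  ....FT
  .....T
  ....FT
Step 5: 4 trees catch fire, 5 burn out
  ...FTT
  ....FT
  .....F
  .....T
  .....F
Step 6: 3 trees catch fire, 4 burn out
  ....FT
  .....F
  ......
  .....F
  ......

....FT
.....F
......
.....F
......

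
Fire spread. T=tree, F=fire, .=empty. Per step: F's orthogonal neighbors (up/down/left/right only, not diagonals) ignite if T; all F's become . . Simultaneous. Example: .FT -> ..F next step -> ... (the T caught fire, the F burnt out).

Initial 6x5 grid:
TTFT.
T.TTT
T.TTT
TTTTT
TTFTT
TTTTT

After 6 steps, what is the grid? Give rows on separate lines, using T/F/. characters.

Step 1: 7 trees catch fire, 2 burn out
  TF.F.
  T.FTT
  T.TTT
  TTFTT
  TF.FT
  TTFTT
Step 2: 9 trees catch fire, 7 burn out
  F....
  T..FT
  T.FTT
  TF.FT
  F...F
  TF.FT
Step 3: 7 trees catch fire, 9 burn out
  .....
  F...F
  T..FT
  F...F
  .....
  F...F
Step 4: 2 trees catch fire, 7 burn out
  .....
  .....
  F...F
  .....
  .....
  .....
Step 5: 0 trees catch fire, 2 burn out
  .....
  .....
  .....
  .....
  .....
  .....
Step 6: 0 trees catch fire, 0 burn out
  .....
  .....
  .....
  .....
  .....
  .....

.....
.....
.....
.....
.....
.....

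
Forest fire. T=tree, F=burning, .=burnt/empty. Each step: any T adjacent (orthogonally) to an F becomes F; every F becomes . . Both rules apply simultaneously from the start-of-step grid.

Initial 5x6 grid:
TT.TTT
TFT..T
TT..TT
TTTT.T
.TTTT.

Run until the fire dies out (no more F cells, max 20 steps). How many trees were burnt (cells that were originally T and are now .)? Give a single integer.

Answer: 14

Derivation:
Step 1: +4 fires, +1 burnt (F count now 4)
Step 2: +3 fires, +4 burnt (F count now 3)
Step 3: +3 fires, +3 burnt (F count now 3)
Step 4: +2 fires, +3 burnt (F count now 2)
Step 5: +1 fires, +2 burnt (F count now 1)
Step 6: +1 fires, +1 burnt (F count now 1)
Step 7: +0 fires, +1 burnt (F count now 0)
Fire out after step 7
Initially T: 21, now '.': 23
Total burnt (originally-T cells now '.'): 14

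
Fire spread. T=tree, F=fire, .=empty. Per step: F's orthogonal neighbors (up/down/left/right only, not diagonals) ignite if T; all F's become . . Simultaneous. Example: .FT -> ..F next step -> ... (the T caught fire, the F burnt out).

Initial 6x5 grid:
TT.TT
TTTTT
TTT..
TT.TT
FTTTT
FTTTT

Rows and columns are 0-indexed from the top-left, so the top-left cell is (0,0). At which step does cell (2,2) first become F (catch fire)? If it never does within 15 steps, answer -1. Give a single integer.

Step 1: cell (2,2)='T' (+3 fires, +2 burnt)
Step 2: cell (2,2)='T' (+4 fires, +3 burnt)
Step 3: cell (2,2)='T' (+4 fires, +4 burnt)
Step 4: cell (2,2)='F' (+6 fires, +4 burnt)
  -> target ignites at step 4
Step 5: cell (2,2)='.' (+3 fires, +6 burnt)
Step 6: cell (2,2)='.' (+1 fires, +3 burnt)
Step 7: cell (2,2)='.' (+2 fires, +1 burnt)
Step 8: cell (2,2)='.' (+1 fires, +2 burnt)
Step 9: cell (2,2)='.' (+0 fires, +1 burnt)
  fire out at step 9

4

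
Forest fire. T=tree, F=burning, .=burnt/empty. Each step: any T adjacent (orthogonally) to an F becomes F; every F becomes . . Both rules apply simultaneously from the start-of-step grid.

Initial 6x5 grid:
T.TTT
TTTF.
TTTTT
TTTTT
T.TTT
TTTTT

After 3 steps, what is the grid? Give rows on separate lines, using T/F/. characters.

Step 1: 3 trees catch fire, 1 burn out
  T.TFT
  TTF..
  TTTFT
  TTTTT
  T.TTT
  TTTTT
Step 2: 6 trees catch fire, 3 burn out
  T.F.F
  TF...
  TTF.F
  TTTFT
  T.TTT
  TTTTT
Step 3: 5 trees catch fire, 6 burn out
  T....
  F....
  TF...
  TTF.F
  T.TFT
  TTTTT

T....
F....
TF...
TTF.F
T.TFT
TTTTT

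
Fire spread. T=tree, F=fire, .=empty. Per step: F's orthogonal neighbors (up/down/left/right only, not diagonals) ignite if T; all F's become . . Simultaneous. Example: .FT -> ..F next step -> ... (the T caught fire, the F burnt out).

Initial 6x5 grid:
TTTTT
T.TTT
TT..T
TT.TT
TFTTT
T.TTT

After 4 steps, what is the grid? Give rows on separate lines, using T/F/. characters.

Step 1: 3 trees catch fire, 1 burn out
  TTTTT
  T.TTT
  TT..T
  TF.TT
  F.FTT
  T.TTT
Step 2: 5 trees catch fire, 3 burn out
  TTTTT
  T.TTT
  TF..T
  F..TT
  ...FT
  F.FTT
Step 3: 4 trees catch fire, 5 burn out
  TTTTT
  T.TTT
  F...T
  ...FT
  ....F
  ...FT
Step 4: 3 trees catch fire, 4 burn out
  TTTTT
  F.TTT
  ....T
  ....F
  .....
  ....F

TTTTT
F.TTT
....T
....F
.....
....F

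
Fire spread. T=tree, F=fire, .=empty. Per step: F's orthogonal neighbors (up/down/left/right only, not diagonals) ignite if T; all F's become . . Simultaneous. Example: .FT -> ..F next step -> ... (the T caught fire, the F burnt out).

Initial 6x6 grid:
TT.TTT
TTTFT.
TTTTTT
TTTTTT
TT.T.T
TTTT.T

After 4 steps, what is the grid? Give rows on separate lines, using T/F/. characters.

Step 1: 4 trees catch fire, 1 burn out
  TT.FTT
  TTF.F.
  TTTFTT
  TTTTTT
  TT.T.T
  TTTT.T
Step 2: 5 trees catch fire, 4 burn out
  TT..FT
  TF....
  TTF.FT
  TTTFTT
  TT.T.T
  TTTT.T
Step 3: 8 trees catch fire, 5 burn out
  TF...F
  F.....
  TF...F
  TTF.FT
  TT.F.T
  TTTT.T
Step 4: 5 trees catch fire, 8 burn out
  F.....
  ......
  F.....
  TF...F
  TT...T
  TTTF.T

F.....
......
F.....
TF...F
TT...T
TTTF.T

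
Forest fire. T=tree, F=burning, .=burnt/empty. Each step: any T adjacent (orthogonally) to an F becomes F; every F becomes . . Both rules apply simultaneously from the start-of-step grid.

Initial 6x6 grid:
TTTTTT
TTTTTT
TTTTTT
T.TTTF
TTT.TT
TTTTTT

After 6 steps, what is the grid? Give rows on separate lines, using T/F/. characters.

Step 1: 3 trees catch fire, 1 burn out
  TTTTTT
  TTTTTT
  TTTTTF
  T.TTF.
  TTT.TF
  TTTTTT
Step 2: 5 trees catch fire, 3 burn out
  TTTTTT
  TTTTTF
  TTTTF.
  T.TF..
  TTT.F.
  TTTTTF
Step 3: 5 trees catch fire, 5 burn out
  TTTTTF
  TTTTF.
  TTTF..
  T.F...
  TTT...
  TTTTF.
Step 4: 5 trees catch fire, 5 burn out
  TTTTF.
  TTTF..
  TTF...
  T.....
  TTF...
  TTTF..
Step 5: 5 trees catch fire, 5 burn out
  TTTF..
  TTF...
  TF....
  T.....
  TF....
  TTF...
Step 6: 5 trees catch fire, 5 burn out
  TTF...
  TF....
  F.....
  T.....
  F.....
  TF....

TTF...
TF....
F.....
T.....
F.....
TF....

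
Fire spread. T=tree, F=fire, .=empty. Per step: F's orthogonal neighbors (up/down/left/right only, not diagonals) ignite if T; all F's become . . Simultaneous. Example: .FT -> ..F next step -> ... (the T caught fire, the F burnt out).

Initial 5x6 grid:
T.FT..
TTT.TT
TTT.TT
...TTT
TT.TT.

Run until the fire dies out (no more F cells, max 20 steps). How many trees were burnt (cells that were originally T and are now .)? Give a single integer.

Step 1: +2 fires, +1 burnt (F count now 2)
Step 2: +2 fires, +2 burnt (F count now 2)
Step 3: +2 fires, +2 burnt (F count now 2)
Step 4: +2 fires, +2 burnt (F count now 2)
Step 5: +0 fires, +2 burnt (F count now 0)
Fire out after step 5
Initially T: 19, now '.': 19
Total burnt (originally-T cells now '.'): 8

Answer: 8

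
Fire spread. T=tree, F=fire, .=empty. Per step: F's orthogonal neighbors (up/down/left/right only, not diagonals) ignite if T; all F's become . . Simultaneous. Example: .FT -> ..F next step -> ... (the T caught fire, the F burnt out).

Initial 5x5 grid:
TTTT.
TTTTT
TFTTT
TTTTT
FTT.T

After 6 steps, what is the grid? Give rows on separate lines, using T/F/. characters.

Step 1: 6 trees catch fire, 2 burn out
  TTTT.
  TFTTT
  F.FTT
  FFTTT
  .FT.T
Step 2: 6 trees catch fire, 6 burn out
  TFTT.
  F.FTT
  ...FT
  ..FTT
  ..F.T
Step 3: 5 trees catch fire, 6 burn out
  F.FT.
  ...FT
  ....F
  ...FT
  ....T
Step 4: 3 trees catch fire, 5 burn out
  ...F.
  ....F
  .....
  ....F
  ....T
Step 5: 1 trees catch fire, 3 burn out
  .....
  .....
  .....
  .....
  ....F
Step 6: 0 trees catch fire, 1 burn out
  .....
  .....
  .....
  .....
  .....

.....
.....
.....
.....
.....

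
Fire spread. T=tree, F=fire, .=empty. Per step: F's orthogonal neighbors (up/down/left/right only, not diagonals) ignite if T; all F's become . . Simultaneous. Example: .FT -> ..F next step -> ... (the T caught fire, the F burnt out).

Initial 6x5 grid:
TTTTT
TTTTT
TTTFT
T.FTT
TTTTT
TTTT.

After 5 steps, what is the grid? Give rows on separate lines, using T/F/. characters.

Step 1: 5 trees catch fire, 2 burn out
  TTTTT
  TTTFT
  TTF.F
  T..FT
  TTFTT
  TTTT.
Step 2: 8 trees catch fire, 5 burn out
  TTTFT
  TTF.F
  TF...
  T...F
  TF.FT
  TTFT.
Step 3: 8 trees catch fire, 8 burn out
  TTF.F
  TF...
  F....
  T....
  F...F
  TF.F.
Step 4: 4 trees catch fire, 8 burn out
  TF...
  F....
  .....
  F....
  .....
  F....
Step 5: 1 trees catch fire, 4 burn out
  F....
  .....
  .....
  .....
  .....
  .....

F....
.....
.....
.....
.....
.....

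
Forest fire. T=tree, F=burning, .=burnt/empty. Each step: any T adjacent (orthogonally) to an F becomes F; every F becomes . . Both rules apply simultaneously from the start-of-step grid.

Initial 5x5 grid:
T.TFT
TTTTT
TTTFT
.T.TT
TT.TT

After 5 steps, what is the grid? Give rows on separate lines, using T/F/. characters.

Step 1: 6 trees catch fire, 2 burn out
  T.F.F
  TTTFT
  TTF.F
  .T.FT
  TT.TT
Step 2: 5 trees catch fire, 6 burn out
  T....
  TTF.F
  TF...
  .T..F
  TT.FT
Step 3: 4 trees catch fire, 5 burn out
  T....
  TF...
  F....
  .F...
  TT..F
Step 4: 2 trees catch fire, 4 burn out
  T....
  F....
  .....
  .....
  TF...
Step 5: 2 trees catch fire, 2 burn out
  F....
  .....
  .....
  .....
  F....

F....
.....
.....
.....
F....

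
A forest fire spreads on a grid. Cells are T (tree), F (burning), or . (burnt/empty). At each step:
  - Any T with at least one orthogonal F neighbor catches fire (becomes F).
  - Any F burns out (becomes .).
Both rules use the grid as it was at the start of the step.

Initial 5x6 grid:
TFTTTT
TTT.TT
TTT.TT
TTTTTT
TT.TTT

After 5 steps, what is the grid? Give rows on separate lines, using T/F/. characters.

Step 1: 3 trees catch fire, 1 burn out
  F.FTTT
  TFT.TT
  TTT.TT
  TTTTTT
  TT.TTT
Step 2: 4 trees catch fire, 3 burn out
  ...FTT
  F.F.TT
  TFT.TT
  TTTTTT
  TT.TTT
Step 3: 4 trees catch fire, 4 burn out
  ....FT
  ....TT
  F.F.TT
  TFTTTT
  TT.TTT
Step 4: 5 trees catch fire, 4 burn out
  .....F
  ....FT
  ....TT
  F.FTTT
  TF.TTT
Step 5: 4 trees catch fire, 5 burn out
  ......
  .....F
  ....FT
  ...FTT
  F..TTT

......
.....F
....FT
...FTT
F..TTT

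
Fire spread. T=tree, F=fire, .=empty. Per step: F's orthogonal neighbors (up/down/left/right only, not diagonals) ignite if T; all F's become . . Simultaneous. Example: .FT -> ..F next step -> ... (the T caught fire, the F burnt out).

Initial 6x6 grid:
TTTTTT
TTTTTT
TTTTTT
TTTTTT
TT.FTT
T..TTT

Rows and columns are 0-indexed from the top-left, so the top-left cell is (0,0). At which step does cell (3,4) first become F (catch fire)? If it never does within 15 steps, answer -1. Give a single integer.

Step 1: cell (3,4)='T' (+3 fires, +1 burnt)
Step 2: cell (3,4)='F' (+5 fires, +3 burnt)
  -> target ignites at step 2
Step 3: cell (3,4)='.' (+6 fires, +5 burnt)
Step 4: cell (3,4)='.' (+7 fires, +6 burnt)
Step 5: cell (3,4)='.' (+6 fires, +7 burnt)
Step 6: cell (3,4)='.' (+4 fires, +6 burnt)
Step 7: cell (3,4)='.' (+1 fires, +4 burnt)
Step 8: cell (3,4)='.' (+0 fires, +1 burnt)
  fire out at step 8

2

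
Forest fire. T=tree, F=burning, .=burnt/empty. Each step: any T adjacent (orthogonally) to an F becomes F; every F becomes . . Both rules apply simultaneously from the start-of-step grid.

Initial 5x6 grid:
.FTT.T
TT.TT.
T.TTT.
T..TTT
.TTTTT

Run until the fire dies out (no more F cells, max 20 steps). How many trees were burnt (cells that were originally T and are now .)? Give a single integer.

Answer: 19

Derivation:
Step 1: +2 fires, +1 burnt (F count now 2)
Step 2: +2 fires, +2 burnt (F count now 2)
Step 3: +2 fires, +2 burnt (F count now 2)
Step 4: +3 fires, +2 burnt (F count now 3)
Step 5: +3 fires, +3 burnt (F count now 3)
Step 6: +2 fires, +3 burnt (F count now 2)
Step 7: +3 fires, +2 burnt (F count now 3)
Step 8: +2 fires, +3 burnt (F count now 2)
Step 9: +0 fires, +2 burnt (F count now 0)
Fire out after step 9
Initially T: 20, now '.': 29
Total burnt (originally-T cells now '.'): 19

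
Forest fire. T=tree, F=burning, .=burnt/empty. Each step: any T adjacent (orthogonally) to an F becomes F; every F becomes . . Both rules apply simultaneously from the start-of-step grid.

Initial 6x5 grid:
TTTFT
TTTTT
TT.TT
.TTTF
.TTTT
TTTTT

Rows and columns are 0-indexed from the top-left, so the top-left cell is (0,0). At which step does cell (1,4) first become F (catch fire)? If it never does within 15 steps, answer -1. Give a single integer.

Step 1: cell (1,4)='T' (+6 fires, +2 burnt)
Step 2: cell (1,4)='F' (+7 fires, +6 burnt)
  -> target ignites at step 2
Step 3: cell (1,4)='.' (+5 fires, +7 burnt)
Step 4: cell (1,4)='.' (+4 fires, +5 burnt)
Step 5: cell (1,4)='.' (+2 fires, +4 burnt)
Step 6: cell (1,4)='.' (+1 fires, +2 burnt)
Step 7: cell (1,4)='.' (+0 fires, +1 burnt)
  fire out at step 7

2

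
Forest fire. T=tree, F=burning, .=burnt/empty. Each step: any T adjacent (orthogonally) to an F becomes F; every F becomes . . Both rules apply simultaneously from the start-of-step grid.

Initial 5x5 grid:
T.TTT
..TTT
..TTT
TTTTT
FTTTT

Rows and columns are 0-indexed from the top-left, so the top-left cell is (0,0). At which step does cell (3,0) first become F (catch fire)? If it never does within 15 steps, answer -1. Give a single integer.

Step 1: cell (3,0)='F' (+2 fires, +1 burnt)
  -> target ignites at step 1
Step 2: cell (3,0)='.' (+2 fires, +2 burnt)
Step 3: cell (3,0)='.' (+2 fires, +2 burnt)
Step 4: cell (3,0)='.' (+3 fires, +2 burnt)
Step 5: cell (3,0)='.' (+3 fires, +3 burnt)
Step 6: cell (3,0)='.' (+3 fires, +3 burnt)
Step 7: cell (3,0)='.' (+2 fires, +3 burnt)
Step 8: cell (3,0)='.' (+1 fires, +2 burnt)
Step 9: cell (3,0)='.' (+0 fires, +1 burnt)
  fire out at step 9

1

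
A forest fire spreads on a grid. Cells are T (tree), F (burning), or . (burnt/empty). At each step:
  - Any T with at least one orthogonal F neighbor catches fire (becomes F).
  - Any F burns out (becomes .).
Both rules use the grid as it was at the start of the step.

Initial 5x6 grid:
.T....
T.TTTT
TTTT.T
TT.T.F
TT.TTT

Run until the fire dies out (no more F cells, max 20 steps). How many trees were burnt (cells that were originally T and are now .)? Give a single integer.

Step 1: +2 fires, +1 burnt (F count now 2)
Step 2: +2 fires, +2 burnt (F count now 2)
Step 3: +2 fires, +2 burnt (F count now 2)
Step 4: +2 fires, +2 burnt (F count now 2)
Step 5: +2 fires, +2 burnt (F count now 2)
Step 6: +1 fires, +2 burnt (F count now 1)
Step 7: +1 fires, +1 burnt (F count now 1)
Step 8: +2 fires, +1 burnt (F count now 2)
Step 9: +3 fires, +2 burnt (F count now 3)
Step 10: +1 fires, +3 burnt (F count now 1)
Step 11: +0 fires, +1 burnt (F count now 0)
Fire out after step 11
Initially T: 19, now '.': 29
Total burnt (originally-T cells now '.'): 18

Answer: 18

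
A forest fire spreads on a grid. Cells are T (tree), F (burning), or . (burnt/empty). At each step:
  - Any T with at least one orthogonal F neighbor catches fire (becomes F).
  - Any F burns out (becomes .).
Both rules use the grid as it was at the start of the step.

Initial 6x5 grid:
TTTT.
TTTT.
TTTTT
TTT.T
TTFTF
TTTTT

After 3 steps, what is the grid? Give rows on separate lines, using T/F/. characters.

Step 1: 6 trees catch fire, 2 burn out
  TTTT.
  TTTT.
  TTTTT
  TTF.F
  TF.F.
  TTFTF
Step 2: 6 trees catch fire, 6 burn out
  TTTT.
  TTTT.
  TTFTF
  TF...
  F....
  TF.F.
Step 3: 5 trees catch fire, 6 burn out
  TTTT.
  TTFT.
  TF.F.
  F....
  .....
  F....

TTTT.
TTFT.
TF.F.
F....
.....
F....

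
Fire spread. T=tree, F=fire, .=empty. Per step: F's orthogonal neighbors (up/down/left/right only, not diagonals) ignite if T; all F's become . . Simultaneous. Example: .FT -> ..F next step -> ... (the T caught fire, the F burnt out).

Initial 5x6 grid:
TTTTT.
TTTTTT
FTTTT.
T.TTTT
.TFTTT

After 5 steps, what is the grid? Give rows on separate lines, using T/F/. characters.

Step 1: 6 trees catch fire, 2 burn out
  TTTTT.
  FTTTTT
  .FTTT.
  F.FTTT
  .F.FTT
Step 2: 5 trees catch fire, 6 burn out
  FTTTT.
  .FTTTT
  ..FTT.
  ...FTT
  ....FT
Step 3: 5 trees catch fire, 5 burn out
  .FTTT.
  ..FTTT
  ...FT.
  ....FT
  .....F
Step 4: 4 trees catch fire, 5 burn out
  ..FTT.
  ...FTT
  ....F.
  .....F
  ......
Step 5: 2 trees catch fire, 4 burn out
  ...FT.
  ....FT
  ......
  ......
  ......

...FT.
....FT
......
......
......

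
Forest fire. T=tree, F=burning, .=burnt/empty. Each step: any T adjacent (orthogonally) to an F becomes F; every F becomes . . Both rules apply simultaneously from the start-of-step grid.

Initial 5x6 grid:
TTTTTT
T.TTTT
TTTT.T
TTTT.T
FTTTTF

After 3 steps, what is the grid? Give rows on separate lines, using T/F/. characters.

Step 1: 4 trees catch fire, 2 burn out
  TTTTTT
  T.TTTT
  TTTT.T
  FTTT.F
  .FTTF.
Step 2: 5 trees catch fire, 4 burn out
  TTTTTT
  T.TTTT
  FTTT.F
  .FTT..
  ..FF..
Step 3: 5 trees catch fire, 5 burn out
  TTTTTT
  F.TTTF
  .FTT..
  ..FF..
  ......

TTTTTT
F.TTTF
.FTT..
..FF..
......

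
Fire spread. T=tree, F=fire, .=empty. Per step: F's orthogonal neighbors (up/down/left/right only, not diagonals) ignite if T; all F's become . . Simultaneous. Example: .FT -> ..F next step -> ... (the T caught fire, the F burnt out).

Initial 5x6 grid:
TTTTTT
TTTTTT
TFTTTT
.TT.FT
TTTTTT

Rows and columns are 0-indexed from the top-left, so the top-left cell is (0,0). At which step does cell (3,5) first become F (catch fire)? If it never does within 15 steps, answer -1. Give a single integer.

Step 1: cell (3,5)='F' (+7 fires, +2 burnt)
  -> target ignites at step 1
Step 2: cell (3,5)='.' (+10 fires, +7 burnt)
Step 3: cell (3,5)='.' (+7 fires, +10 burnt)
Step 4: cell (3,5)='.' (+2 fires, +7 burnt)
Step 5: cell (3,5)='.' (+0 fires, +2 burnt)
  fire out at step 5

1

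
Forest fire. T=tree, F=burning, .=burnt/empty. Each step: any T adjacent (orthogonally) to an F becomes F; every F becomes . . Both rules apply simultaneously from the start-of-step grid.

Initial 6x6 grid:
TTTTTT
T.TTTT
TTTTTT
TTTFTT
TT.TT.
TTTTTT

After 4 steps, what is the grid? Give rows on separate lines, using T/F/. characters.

Step 1: 4 trees catch fire, 1 burn out
  TTTTTT
  T.TTTT
  TTTFTT
  TTF.FT
  TT.FT.
  TTTTTT
Step 2: 7 trees catch fire, 4 burn out
  TTTTTT
  T.TFTT
  TTF.FT
  TF...F
  TT..F.
  TTTFTT
Step 3: 9 trees catch fire, 7 burn out
  TTTFTT
  T.F.FT
  TF...F
  F.....
  TF....
  TTF.FT
Step 4: 7 trees catch fire, 9 burn out
  TTF.FT
  T....F
  F.....
  ......
  F.....
  TF...F

TTF.FT
T....F
F.....
......
F.....
TF...F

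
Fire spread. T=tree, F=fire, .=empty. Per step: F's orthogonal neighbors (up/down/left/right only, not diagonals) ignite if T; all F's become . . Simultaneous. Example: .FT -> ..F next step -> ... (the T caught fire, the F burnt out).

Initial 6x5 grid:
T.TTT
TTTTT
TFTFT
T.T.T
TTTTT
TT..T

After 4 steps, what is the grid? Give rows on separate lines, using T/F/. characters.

Step 1: 5 trees catch fire, 2 burn out
  T.TTT
  TFTFT
  F.F.F
  T.T.T
  TTTTT
  TT..T
Step 2: 7 trees catch fire, 5 burn out
  T.TFT
  F.F.F
  .....
  F.F.F
  TTTTT
  TT..T
Step 3: 6 trees catch fire, 7 burn out
  F.F.F
  .....
  .....
  .....
  FTFTF
  TT..T
Step 4: 4 trees catch fire, 6 burn out
  .....
  .....
  .....
  .....
  .F.F.
  FT..F

.....
.....
.....
.....
.F.F.
FT..F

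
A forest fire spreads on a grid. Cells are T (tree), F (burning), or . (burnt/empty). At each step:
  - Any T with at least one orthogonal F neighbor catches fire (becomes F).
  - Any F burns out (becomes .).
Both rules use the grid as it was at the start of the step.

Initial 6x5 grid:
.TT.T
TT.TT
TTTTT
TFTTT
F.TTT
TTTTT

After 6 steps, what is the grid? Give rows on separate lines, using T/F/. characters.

Step 1: 4 trees catch fire, 2 burn out
  .TT.T
  TT.TT
  TFTTT
  F.FTT
  ..TTT
  FTTTT
Step 2: 6 trees catch fire, 4 burn out
  .TT.T
  TF.TT
  F.FTT
  ...FT
  ..FTT
  .FTTT
Step 3: 6 trees catch fire, 6 burn out
  .FT.T
  F..TT
  ...FT
  ....F
  ...FT
  ..FTT
Step 4: 5 trees catch fire, 6 burn out
  ..F.T
  ...FT
  ....F
  .....
  ....F
  ...FT
Step 5: 2 trees catch fire, 5 burn out
  ....T
  ....F
  .....
  .....
  .....
  ....F
Step 6: 1 trees catch fire, 2 burn out
  ....F
  .....
  .....
  .....
  .....
  .....

....F
.....
.....
.....
.....
.....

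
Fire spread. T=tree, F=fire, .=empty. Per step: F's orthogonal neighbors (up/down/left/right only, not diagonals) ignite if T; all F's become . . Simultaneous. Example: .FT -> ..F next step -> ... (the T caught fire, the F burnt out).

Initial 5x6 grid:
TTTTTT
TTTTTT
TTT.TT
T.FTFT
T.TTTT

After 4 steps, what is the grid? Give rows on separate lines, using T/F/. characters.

Step 1: 6 trees catch fire, 2 burn out
  TTTTTT
  TTTTTT
  TTF.FT
  T..F.F
  T.FTFT
Step 2: 6 trees catch fire, 6 burn out
  TTTTTT
  TTFTFT
  TF...F
  T.....
  T..F.F
Step 3: 6 trees catch fire, 6 burn out
  TTFTFT
  TF.F.F
  F.....
  T.....
  T.....
Step 4: 5 trees catch fire, 6 burn out
  TF.F.F
  F.....
  ......
  F.....
  T.....

TF.F.F
F.....
......
F.....
T.....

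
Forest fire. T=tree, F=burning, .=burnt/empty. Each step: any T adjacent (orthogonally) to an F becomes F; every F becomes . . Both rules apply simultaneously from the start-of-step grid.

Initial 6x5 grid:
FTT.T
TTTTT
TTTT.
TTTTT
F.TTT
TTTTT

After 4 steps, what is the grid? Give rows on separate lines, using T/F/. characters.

Step 1: 4 trees catch fire, 2 burn out
  .FT.T
  FTTTT
  TTTT.
  FTTTT
  ..TTT
  FTTTT
Step 2: 5 trees catch fire, 4 burn out
  ..F.T
  .FTTT
  FTTT.
  .FTTT
  ..TTT
  .FTTT
Step 3: 4 trees catch fire, 5 burn out
  ....T
  ..FTT
  .FTT.
  ..FTT
  ..TTT
  ..FTT
Step 4: 5 trees catch fire, 4 burn out
  ....T
  ...FT
  ..FT.
  ...FT
  ..FTT
  ...FT

....T
...FT
..FT.
...FT
..FTT
...FT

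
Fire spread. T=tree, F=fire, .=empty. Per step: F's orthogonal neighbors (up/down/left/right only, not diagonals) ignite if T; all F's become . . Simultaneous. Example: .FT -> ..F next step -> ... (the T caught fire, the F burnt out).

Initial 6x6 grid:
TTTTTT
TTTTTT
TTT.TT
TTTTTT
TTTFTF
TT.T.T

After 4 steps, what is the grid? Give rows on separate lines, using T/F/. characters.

Step 1: 6 trees catch fire, 2 burn out
  TTTTTT
  TTTTTT
  TTT.TT
  TTTFTF
  TTF.F.
  TT.F.F
Step 2: 4 trees catch fire, 6 burn out
  TTTTTT
  TTTTTT
  TTT.TF
  TTF.F.
  TF....
  TT....
Step 3: 6 trees catch fire, 4 burn out
  TTTTTT
  TTTTTF
  TTF.F.
  TF....
  F.....
  TF....
Step 4: 6 trees catch fire, 6 burn out
  TTTTTF
  TTFTF.
  TF....
  F.....
  ......
  F.....

TTTTTF
TTFTF.
TF....
F.....
......
F.....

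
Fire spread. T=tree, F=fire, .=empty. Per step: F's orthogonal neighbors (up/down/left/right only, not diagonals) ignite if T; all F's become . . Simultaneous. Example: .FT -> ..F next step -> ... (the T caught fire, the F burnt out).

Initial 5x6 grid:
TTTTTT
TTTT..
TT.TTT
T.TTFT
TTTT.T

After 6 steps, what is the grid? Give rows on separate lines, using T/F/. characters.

Step 1: 3 trees catch fire, 1 burn out
  TTTTTT
  TTTT..
  TT.TFT
  T.TF.F
  TTTT.T
Step 2: 5 trees catch fire, 3 burn out
  TTTTTT
  TTTT..
  TT.F.F
  T.F...
  TTTF.F
Step 3: 2 trees catch fire, 5 burn out
  TTTTTT
  TTTF..
  TT....
  T.....
  TTF...
Step 4: 3 trees catch fire, 2 burn out
  TTTFTT
  TTF...
  TT....
  T.....
  TF....
Step 5: 4 trees catch fire, 3 burn out
  TTF.FT
  TF....
  TT....
  T.....
  F.....
Step 6: 5 trees catch fire, 4 burn out
  TF...F
  F.....
  TF....
  F.....
  ......

TF...F
F.....
TF....
F.....
......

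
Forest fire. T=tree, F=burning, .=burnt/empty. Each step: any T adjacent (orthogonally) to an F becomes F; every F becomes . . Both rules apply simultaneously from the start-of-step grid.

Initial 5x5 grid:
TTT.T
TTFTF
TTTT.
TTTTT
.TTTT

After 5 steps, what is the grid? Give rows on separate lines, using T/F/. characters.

Step 1: 5 trees catch fire, 2 burn out
  TTF.F
  TF.F.
  TTFT.
  TTTTT
  .TTTT
Step 2: 5 trees catch fire, 5 burn out
  TF...
  F....
  TF.F.
  TTFTT
  .TTTT
Step 3: 5 trees catch fire, 5 burn out
  F....
  .....
  F....
  TF.FT
  .TFTT
Step 4: 4 trees catch fire, 5 burn out
  .....
  .....
  .....
  F...F
  .F.FT
Step 5: 1 trees catch fire, 4 burn out
  .....
  .....
  .....
  .....
  ....F

.....
.....
.....
.....
....F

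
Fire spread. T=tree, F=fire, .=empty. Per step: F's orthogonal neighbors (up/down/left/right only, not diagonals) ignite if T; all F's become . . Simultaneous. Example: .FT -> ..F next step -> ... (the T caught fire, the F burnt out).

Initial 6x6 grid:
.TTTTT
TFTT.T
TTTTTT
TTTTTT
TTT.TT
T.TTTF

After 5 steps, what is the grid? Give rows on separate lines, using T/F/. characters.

Step 1: 6 trees catch fire, 2 burn out
  .FTTTT
  F.FT.T
  TFTTTT
  TTTTTT
  TTT.TF
  T.TTF.
Step 2: 8 trees catch fire, 6 burn out
  ..FTTT
  ...F.T
  F.FTTT
  TFTTTF
  TTT.F.
  T.TF..
Step 3: 8 trees catch fire, 8 burn out
  ...FTT
  .....T
  ...FTF
  F.FTF.
  TFT...
  T.F...
Step 4: 6 trees catch fire, 8 burn out
  ....FT
  .....F
  ....F.
  ...F..
  F.F...
  T.....
Step 5: 2 trees catch fire, 6 burn out
  .....F
  ......
  ......
  ......
  ......
  F.....

.....F
......
......
......
......
F.....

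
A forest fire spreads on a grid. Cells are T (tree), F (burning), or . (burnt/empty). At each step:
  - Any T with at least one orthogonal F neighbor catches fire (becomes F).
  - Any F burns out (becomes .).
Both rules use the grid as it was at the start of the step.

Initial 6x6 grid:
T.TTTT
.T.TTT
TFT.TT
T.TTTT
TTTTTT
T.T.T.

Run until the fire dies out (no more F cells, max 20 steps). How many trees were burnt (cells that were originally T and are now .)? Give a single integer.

Answer: 26

Derivation:
Step 1: +3 fires, +1 burnt (F count now 3)
Step 2: +2 fires, +3 burnt (F count now 2)
Step 3: +3 fires, +2 burnt (F count now 3)
Step 4: +5 fires, +3 burnt (F count now 5)
Step 5: +3 fires, +5 burnt (F count now 3)
Step 6: +4 fires, +3 burnt (F count now 4)
Step 7: +3 fires, +4 burnt (F count now 3)
Step 8: +2 fires, +3 burnt (F count now 2)
Step 9: +1 fires, +2 burnt (F count now 1)
Step 10: +0 fires, +1 burnt (F count now 0)
Fire out after step 10
Initially T: 27, now '.': 35
Total burnt (originally-T cells now '.'): 26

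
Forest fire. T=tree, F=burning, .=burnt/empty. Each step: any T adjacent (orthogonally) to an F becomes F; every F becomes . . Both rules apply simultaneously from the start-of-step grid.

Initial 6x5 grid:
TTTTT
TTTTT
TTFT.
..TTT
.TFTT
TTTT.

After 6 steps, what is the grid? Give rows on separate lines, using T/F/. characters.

Step 1: 7 trees catch fire, 2 burn out
  TTTTT
  TTFTT
  TF.F.
  ..FTT
  .F.FT
  TTFT.
Step 2: 8 trees catch fire, 7 burn out
  TTFTT
  TF.FT
  F....
  ...FT
  ....F
  TF.F.
Step 3: 6 trees catch fire, 8 burn out
  TF.FT
  F...F
  .....
  ....F
  .....
  F....
Step 4: 2 trees catch fire, 6 burn out
  F...F
  .....
  .....
  .....
  .....
  .....
Step 5: 0 trees catch fire, 2 burn out
  .....
  .....
  .....
  .....
  .....
  .....
Step 6: 0 trees catch fire, 0 burn out
  .....
  .....
  .....
  .....
  .....
  .....

.....
.....
.....
.....
.....
.....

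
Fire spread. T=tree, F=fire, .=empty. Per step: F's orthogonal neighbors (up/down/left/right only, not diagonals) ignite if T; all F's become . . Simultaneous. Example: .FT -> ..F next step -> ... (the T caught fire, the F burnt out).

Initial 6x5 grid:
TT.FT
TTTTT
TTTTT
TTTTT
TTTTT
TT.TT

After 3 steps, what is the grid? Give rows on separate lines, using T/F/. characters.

Step 1: 2 trees catch fire, 1 burn out
  TT..F
  TTTFT
  TTTTT
  TTTTT
  TTTTT
  TT.TT
Step 2: 3 trees catch fire, 2 burn out
  TT...
  TTF.F
  TTTFT
  TTTTT
  TTTTT
  TT.TT
Step 3: 4 trees catch fire, 3 burn out
  TT...
  TF...
  TTF.F
  TTTFT
  TTTTT
  TT.TT

TT...
TF...
TTF.F
TTTFT
TTTTT
TT.TT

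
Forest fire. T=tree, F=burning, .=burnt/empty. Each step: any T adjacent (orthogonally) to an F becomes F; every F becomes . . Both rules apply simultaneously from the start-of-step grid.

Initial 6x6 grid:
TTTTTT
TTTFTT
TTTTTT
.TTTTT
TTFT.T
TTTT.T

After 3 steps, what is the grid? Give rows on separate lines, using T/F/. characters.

Step 1: 8 trees catch fire, 2 burn out
  TTTFTT
  TTF.FT
  TTTFTT
  .TFTTT
  TF.F.T
  TTFT.T
Step 2: 11 trees catch fire, 8 burn out
  TTF.FT
  TF...F
  TTF.FT
  .F.FTT
  F....T
  TF.F.T
Step 3: 7 trees catch fire, 11 burn out
  TF...F
  F.....
  TF...F
  ....FT
  .....T
  F....T

TF...F
F.....
TF...F
....FT
.....T
F....T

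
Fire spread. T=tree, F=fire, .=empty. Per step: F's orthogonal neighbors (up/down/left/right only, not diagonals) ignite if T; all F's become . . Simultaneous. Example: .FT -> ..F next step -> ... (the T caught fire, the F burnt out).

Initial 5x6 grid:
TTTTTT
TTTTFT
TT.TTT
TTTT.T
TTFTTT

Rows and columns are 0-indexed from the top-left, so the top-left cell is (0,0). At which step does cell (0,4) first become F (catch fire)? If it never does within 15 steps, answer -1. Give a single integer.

Step 1: cell (0,4)='F' (+7 fires, +2 burnt)
  -> target ignites at step 1
Step 2: cell (0,4)='.' (+9 fires, +7 burnt)
Step 3: cell (0,4)='.' (+6 fires, +9 burnt)
Step 4: cell (0,4)='.' (+3 fires, +6 burnt)
Step 5: cell (0,4)='.' (+1 fires, +3 burnt)
Step 6: cell (0,4)='.' (+0 fires, +1 burnt)
  fire out at step 6

1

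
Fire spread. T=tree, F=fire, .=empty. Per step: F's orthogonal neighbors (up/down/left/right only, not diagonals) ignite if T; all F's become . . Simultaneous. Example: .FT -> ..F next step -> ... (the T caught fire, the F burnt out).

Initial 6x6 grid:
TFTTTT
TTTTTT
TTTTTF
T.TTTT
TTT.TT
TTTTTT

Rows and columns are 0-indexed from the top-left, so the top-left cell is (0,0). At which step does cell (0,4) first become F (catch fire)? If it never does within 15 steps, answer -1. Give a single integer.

Step 1: cell (0,4)='T' (+6 fires, +2 burnt)
Step 2: cell (0,4)='T' (+9 fires, +6 burnt)
Step 3: cell (0,4)='F' (+7 fires, +9 burnt)
  -> target ignites at step 3
Step 4: cell (0,4)='.' (+3 fires, +7 burnt)
Step 5: cell (0,4)='.' (+3 fires, +3 burnt)
Step 6: cell (0,4)='.' (+3 fires, +3 burnt)
Step 7: cell (0,4)='.' (+1 fires, +3 burnt)
Step 8: cell (0,4)='.' (+0 fires, +1 burnt)
  fire out at step 8

3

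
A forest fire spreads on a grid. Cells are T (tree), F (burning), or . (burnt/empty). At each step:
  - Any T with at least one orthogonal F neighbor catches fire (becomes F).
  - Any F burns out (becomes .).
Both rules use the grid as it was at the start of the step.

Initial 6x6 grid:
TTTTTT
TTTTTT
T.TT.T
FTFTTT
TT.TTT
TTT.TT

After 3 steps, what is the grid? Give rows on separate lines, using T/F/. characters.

Step 1: 5 trees catch fire, 2 burn out
  TTTTTT
  TTTTTT
  F.FT.T
  .F.FTT
  FT.TTT
  TTT.TT
Step 2: 7 trees catch fire, 5 burn out
  TTTTTT
  FTFTTT
  ...F.T
  ....FT
  .F.FTT
  FTT.TT
Step 3: 7 trees catch fire, 7 burn out
  FTFTTT
  .F.FTT
  .....T
  .....F
  ....FT
  .FT.TT

FTFTTT
.F.FTT
.....T
.....F
....FT
.FT.TT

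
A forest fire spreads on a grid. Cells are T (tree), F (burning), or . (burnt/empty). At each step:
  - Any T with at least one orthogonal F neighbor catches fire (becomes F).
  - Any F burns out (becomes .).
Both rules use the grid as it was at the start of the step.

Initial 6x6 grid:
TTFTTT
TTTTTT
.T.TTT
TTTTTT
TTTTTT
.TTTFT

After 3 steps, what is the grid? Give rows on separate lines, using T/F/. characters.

Step 1: 6 trees catch fire, 2 burn out
  TF.FTT
  TTFTTT
  .T.TTT
  TTTTTT
  TTTTFT
  .TTF.F
Step 2: 8 trees catch fire, 6 burn out
  F...FT
  TF.FTT
  .T.TTT
  TTTTFT
  TTTF.F
  .TF...
Step 3: 10 trees catch fire, 8 burn out
  .....F
  F...FT
  .F.FFT
  TTTF.F
  TTF...
  .F....

.....F
F...FT
.F.FFT
TTTF.F
TTF...
.F....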